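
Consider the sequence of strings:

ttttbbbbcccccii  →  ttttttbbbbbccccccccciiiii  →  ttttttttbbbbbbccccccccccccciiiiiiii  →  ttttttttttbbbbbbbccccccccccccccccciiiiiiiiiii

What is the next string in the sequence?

ttttttttttttbbbbbbbbccccccccccccccccccccciiiiiiiiiiiiii

Term n consists of 2n+2 t's, followed by n+3 b's, followed by 4n+1 c's, followed by 3n-1 i's (n = 1, 2, …).
At n = 5 the blocks have lengths 12, 8, 21, 14.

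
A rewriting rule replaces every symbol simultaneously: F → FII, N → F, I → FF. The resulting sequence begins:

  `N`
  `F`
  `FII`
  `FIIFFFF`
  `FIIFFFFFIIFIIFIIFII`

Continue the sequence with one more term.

FIIFFFFFIIFIIFIIFIIFIIFFFFFIIFFFFFIIFFFFFIIFFFF

Replace each of the 19 characters of FIIFFFFFIIFIIFIIFII in place — FII FF FF FII FII FII FII FII FF FF FII FF FF FII FF FF FII FF FF — and concatenate.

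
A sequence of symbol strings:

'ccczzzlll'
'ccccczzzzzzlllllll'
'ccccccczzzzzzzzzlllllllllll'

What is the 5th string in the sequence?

ccccccccccczzzzzzzzzzzzzzzlllllllllllllllllll

Each string has the form c^{2n+1} z^{3n} l^{4n-1} (n = 1, 2, …).
For term 5, n = 5, so the run lengths are 11, 15, 19.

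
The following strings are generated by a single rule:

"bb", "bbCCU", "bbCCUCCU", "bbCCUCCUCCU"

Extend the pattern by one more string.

The strings grow by a fixed suffix CCU each time.
One more step from bbCCUCCUCCU gives the answer.

bbCCUCCUCCUCCU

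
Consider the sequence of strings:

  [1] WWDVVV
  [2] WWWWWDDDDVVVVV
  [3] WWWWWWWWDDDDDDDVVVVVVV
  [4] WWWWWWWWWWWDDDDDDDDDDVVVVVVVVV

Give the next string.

WWWWWWWWWWWWWWDDDDDDDDDDDDDVVVVVVVVVVV

The n-th term is 3n-1 W's then 3n-2 D's then 2n+1 V's (n = 1, 2, …).
Setting n = 5 gives 14, 13, 11 characters in each block.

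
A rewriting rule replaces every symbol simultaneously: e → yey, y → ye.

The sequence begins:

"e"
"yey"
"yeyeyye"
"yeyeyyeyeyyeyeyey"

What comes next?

yeyeyyeyeyyeyeyeyyeyeyyeyeyeyyeyeyyeyeyye

Replace each of the 17 characters of yeyeyyeyeyyeyeyey in place — ye yey ye yey ye ye yey ye yey ye ye yey ye yey ye yey ye — and concatenate.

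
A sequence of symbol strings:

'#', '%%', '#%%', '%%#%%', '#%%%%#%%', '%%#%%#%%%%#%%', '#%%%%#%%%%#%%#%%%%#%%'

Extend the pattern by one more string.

From term 3 onward, concatenate the second-to-last term with the last: #·%% = #%%, %%·#%% = %%#%%, …
The next term joins %%#%%#%%%%#%% and #%%%%#%%%%#%%#%%%%#%%.

%%#%%#%%%%#%%#%%%%#%%%%#%%#%%%%#%%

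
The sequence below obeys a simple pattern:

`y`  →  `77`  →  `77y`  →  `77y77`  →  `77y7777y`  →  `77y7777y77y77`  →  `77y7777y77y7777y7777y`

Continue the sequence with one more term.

77y7777y77y7777y7777y77y7777y77y77

From term 3 onward, concatenate the last term with the second-to-last: 77·y = 77y, 77y·77 = 77y77, …
Continuing: 77y7777y77y7777y7777y · 77y7777y77y77 gives term 8.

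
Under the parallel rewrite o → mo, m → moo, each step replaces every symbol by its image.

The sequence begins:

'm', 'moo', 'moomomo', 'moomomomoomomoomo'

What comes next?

φ(moomomomoomomoomo) expands symbol-by-symbol to moo mo mo moo mo moo mo moo mo mo moo mo moo mo mo moo mo; joining the 17 pieces gives the next term.

moomomomoomomoomomoomomomoomomoomomomoomo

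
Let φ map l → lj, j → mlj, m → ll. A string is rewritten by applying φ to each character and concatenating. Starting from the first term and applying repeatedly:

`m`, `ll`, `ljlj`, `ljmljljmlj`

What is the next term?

Rewriting each symbol of ljmljljmlj: l→lj, j→mlj, m→ll, l→lj, j→mlj, l→lj, j→mlj, m→ll, l→lj, j→mlj, which concatenates to lj mlj ll lj mlj lj mlj ll lj mlj.

ljmljllljmljljmljllljmlj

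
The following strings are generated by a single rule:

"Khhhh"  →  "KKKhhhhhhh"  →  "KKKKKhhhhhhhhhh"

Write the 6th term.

Term n consists of 2n-1 K's, followed by 3n+1 h's (n = 1, 2, …).
At n = 6 the blocks have lengths 11, 19.

KKKKKKKKKKKhhhhhhhhhhhhhhhhhhh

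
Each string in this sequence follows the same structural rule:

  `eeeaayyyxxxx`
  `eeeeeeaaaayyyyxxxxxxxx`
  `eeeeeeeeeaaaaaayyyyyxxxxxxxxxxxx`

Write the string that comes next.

eeeeeeeeeeeeaaaaaaaayyyyyyxxxxxxxxxxxxxxxx

Term n consists of 3n e's, followed by 2n a's, followed by n+2 y's, followed by 4n x's (n = 1, 2, …).
Setting n = 4 gives 12, 8, 6, 16 characters in each block.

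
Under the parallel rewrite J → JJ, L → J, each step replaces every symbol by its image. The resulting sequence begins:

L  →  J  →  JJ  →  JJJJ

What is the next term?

Apply φ to JJJJ symbol by symbol: J→JJ, J→JJ, J→JJ, J→JJ; joined: JJ JJ JJ JJ.

JJJJJJJJ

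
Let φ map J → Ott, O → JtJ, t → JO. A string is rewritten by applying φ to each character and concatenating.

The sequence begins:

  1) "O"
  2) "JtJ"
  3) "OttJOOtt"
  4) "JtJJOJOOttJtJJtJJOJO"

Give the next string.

Applying the rule to each of the 20 symbols of JtJJOJOOttJtJJtJJOJO gives the pieces Ott JO Ott Ott JtJ Ott JtJ JtJ JO JO Ott JO Ott Ott JO Ott Ott JtJ Ott JtJ, which concatenate to the answer.

OttJOOttOttJtJOttJtJJtJJOJOOttJOOttOttJOOttOttJtJOttJtJ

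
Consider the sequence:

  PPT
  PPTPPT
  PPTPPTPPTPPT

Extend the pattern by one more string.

s(k+1) = s(k)·s(k) — each term doubles the last.
Doubling PPTPPTPPTPPT:

PPTPPTPPTPPTPPTPPTPPTPPT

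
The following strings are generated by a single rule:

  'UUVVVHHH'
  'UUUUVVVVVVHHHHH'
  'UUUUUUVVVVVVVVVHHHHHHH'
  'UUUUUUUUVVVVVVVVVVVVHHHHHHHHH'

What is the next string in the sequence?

UUUUUUUUUUVVVVVVVVVVVVVVVHHHHHHHHHHH

Reading off run lengths: U runs 2, 4, 6, 8; V runs 3, 6, 9, 12; H runs 3, 5, 7, 9 — each is linear in n (n = 1, 2, …).
Setting n = 5 gives 10, 15, 11 characters in each block.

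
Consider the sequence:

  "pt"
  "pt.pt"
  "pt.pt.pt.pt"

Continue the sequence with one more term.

Every step duplicates the string with '.' between the halves.
One more doubling of pt.pt.pt.pt gives the answer.

pt.pt.pt.pt.pt.pt.pt.pt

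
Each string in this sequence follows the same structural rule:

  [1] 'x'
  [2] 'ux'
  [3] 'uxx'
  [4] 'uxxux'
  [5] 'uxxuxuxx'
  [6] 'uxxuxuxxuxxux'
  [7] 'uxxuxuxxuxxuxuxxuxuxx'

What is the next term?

uxxuxuxxuxxuxuxxuxuxxuxxuxuxxuxxux

Each term (from the third on) is the previous term followed by the one before it: term 3 = ux·x = uxx.
So term 8 is uxxuxuxxuxxuxuxxuxuxx·uxxuxuxxuxxux.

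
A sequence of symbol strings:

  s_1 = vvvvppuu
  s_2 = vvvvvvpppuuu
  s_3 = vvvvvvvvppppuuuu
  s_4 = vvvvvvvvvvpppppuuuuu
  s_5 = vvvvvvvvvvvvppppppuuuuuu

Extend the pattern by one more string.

The n-th term is 2n v's then n p's then n u's, where the shown terms are n = 2, 3, 4, 5, 6.
Setting n = 7 gives 14, 7, 7 characters in each block.

vvvvvvvvvvvvvvpppppppuuuuuuu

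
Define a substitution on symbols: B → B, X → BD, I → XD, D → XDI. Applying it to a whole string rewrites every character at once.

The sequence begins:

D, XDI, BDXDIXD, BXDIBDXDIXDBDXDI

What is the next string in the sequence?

Rewriting the 16 symbols of BXDIBDXDIXDBDXDI one by one yields B BD XDI XD B XDI BD XDI XD BD XDI B XDI BD XDI XD; concatenated:

BBDXDIXDBXDIBDXDIXDBDXDIBXDIBDXDIXD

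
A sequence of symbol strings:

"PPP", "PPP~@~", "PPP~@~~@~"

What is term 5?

Each term is the previous one with ~@~ appended.
From PPP~@~~@~, 2 further steps: PPP~@~~@~ → PPP~@~~@~~@~ → (answer).

PPP~@~~@~~@~~@~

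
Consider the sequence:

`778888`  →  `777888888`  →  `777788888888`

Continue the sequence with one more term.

Term n consists of n 7's, followed by 2n 8's, where the shown terms are n = 2, 3, 4.
At n = 5 the blocks have lengths 5, 10.

777778888888888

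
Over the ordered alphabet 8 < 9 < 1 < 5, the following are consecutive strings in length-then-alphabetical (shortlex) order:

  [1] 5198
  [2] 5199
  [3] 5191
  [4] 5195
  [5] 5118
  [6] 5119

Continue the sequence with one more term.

5111

Find the rightmost character of 5119 below 5, bump it to the next letter, and reset everything to its right to 8.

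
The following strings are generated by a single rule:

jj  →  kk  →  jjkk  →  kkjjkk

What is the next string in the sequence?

jjkkkkjjkk

From term 3 onward, concatenate the second-to-last term with the last: jj·kk = jjkk, kk·jjkk = kkjjkk, …
So term 5 is jjkk·kkjjkk.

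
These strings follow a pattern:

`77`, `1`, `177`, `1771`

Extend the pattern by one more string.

1771177

This is a Fibonacci-style word recurrence s(k) = s(k−1)·s(k−2): e.g. 1·77 = 177.
So term 5 is 1771·177.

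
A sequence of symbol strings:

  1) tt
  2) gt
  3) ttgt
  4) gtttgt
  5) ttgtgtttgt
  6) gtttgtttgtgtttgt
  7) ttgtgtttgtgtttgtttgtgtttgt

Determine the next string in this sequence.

From term 3 onward, concatenate the second-to-last term with the last: tt·gt = ttgt, gt·ttgt = gtttgt, …
So term 8 is gtttgtttgtgtttgt·ttgtgtttgtgtttgtttgtgtttgt.

gtttgtttgtgtttgtttgtgtttgtgtttgtttgtgtttgt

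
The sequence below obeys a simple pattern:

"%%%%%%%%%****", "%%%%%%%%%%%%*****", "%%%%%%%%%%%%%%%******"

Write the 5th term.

The n-th term is 3n %'s then n+1 *'s, where the shown terms are n = 3, 4, 5.
For term 5, n = 7, so the run lengths are 21, 8.

%%%%%%%%%%%%%%%%%%%%%********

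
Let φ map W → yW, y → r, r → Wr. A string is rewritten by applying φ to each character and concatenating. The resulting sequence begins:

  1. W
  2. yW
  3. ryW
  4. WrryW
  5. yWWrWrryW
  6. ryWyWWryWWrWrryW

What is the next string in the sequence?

Rewriting the 16 symbols of ryWyWWryWWrWrryW one by one yields Wr r yW r yW yW Wr r yW yW Wr yW Wr Wr r yW; concatenated:

WrryWryWyWWrryWyWWryWWrWrryW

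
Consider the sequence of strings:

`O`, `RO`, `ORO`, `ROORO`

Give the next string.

From term 3 onward, concatenate the second-to-last term with the last: O·RO = ORO, RO·ORO = ROORO, …
The next term joins ORO and ROORO.

OROROORO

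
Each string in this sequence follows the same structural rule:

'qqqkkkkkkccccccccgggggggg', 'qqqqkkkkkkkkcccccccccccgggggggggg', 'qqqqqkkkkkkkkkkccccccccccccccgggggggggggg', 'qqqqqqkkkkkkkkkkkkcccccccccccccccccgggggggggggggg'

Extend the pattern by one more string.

qqqqqqqkkkkkkkkkkkkkkccccccccccccccccccccgggggggggggggggg

Term n consists of n q's, followed by 2n k's, followed by 3n-1 c's, followed by 2n+2 g's, where the shown terms are n = 3, 4, 5, 6.
At n = 7 the blocks have lengths 7, 14, 20, 16.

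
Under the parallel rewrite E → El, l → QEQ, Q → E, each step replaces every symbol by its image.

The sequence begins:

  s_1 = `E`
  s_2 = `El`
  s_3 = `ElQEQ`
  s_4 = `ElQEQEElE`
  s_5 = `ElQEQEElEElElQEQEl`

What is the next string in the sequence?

ElQEQEElEElElQEQElElQEQElQEQEElEElQEQ

φ(ElQEQEElEElElQEQEl) expands symbol-by-symbol to El QEQ E El E El El QEQ El El QEQ El QEQ E El E El QEQ; joining the 18 pieces gives the next term.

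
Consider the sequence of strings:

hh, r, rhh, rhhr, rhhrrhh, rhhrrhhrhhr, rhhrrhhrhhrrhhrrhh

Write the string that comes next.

From term 3 onward, concatenate the last term with the second-to-last: r·hh = rhh, rhh·r = rhhr, …
Continuing: rhhrrhhrhhrrhhrrhh · rhhrrhhrhhr gives term 8.

rhhrrhhrhhrrhhrrhhrhhrrhhrhhr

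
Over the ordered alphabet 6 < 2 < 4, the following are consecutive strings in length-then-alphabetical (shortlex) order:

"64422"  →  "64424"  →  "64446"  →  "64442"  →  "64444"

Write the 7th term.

Continuing the enumeration 2 steps past 64444: 64444 → 26666 → (answer).

26662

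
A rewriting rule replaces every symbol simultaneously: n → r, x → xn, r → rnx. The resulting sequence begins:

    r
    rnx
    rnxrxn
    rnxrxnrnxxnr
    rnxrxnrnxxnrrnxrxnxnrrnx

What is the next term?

Rewriting the 24 symbols of rnxrxnrnxxnrrnxrxnxnrrnx one by one yields rnx r xn rnx xn r rnx r xn xn r rnx rnx r xn rnx xn r xn r rnx rnx r xn; concatenated:

rnxrxnrnxxnrrnxrxnxnrrnxrnxrxnrnxxnrxnrrnxrnxrxn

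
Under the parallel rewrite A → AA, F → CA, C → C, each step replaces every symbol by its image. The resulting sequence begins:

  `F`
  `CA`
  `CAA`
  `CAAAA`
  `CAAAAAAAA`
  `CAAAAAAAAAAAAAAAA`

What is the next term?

Applying the rule to each of the 17 symbols of CAAAAAAAAAAAAAAAA gives the pieces C AA AA AA AA AA AA AA AA AA AA AA AA AA AA AA AA, which concatenate to the answer.

CAAAAAAAAAAAAAAAAAAAAAAAAAAAAAAAA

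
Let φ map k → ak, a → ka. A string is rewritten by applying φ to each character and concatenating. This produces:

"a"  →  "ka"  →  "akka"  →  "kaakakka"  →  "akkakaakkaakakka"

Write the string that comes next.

φ(akkakaakkaakakka) expands symbol-by-symbol to ka ak ak ka ak ka ka ak ak ka ka ak ka ak ak ka; joining the 16 pieces gives the next term.

kaakakkaakkakaakakkakaakkaakakka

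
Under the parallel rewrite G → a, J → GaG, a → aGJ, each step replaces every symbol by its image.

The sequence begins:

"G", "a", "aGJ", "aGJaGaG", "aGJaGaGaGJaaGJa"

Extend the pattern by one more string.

Rewriting the 15 symbols of aGJaGaGaGJaaGJa one by one yields aGJ a GaG aGJ a aGJ a aGJ a GaG aGJ aGJ a GaG aGJ; concatenated:

aGJaGaGaGJaaGJaaGJaGaGaGJaGJaGaGaGJ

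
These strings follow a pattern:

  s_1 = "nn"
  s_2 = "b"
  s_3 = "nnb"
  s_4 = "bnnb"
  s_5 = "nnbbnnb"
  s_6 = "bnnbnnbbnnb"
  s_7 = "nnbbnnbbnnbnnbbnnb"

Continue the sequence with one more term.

bnnbnnbbnnbnnbbnnbbnnbnnbbnnb

This is a Fibonacci-style word recurrence s(k) = s(k−2)·s(k−1): e.g. nn·b = nnb.
So term 8 is bnnbnnbbnnb·nnbbnnbbnnbnnbbnnb.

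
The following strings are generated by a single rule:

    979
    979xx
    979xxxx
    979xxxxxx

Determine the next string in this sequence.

979xxxxxxxx

Every step adds xx to the end: s(k+1) = s(k)·xx.
One more step from 979xxxxxx gives the answer.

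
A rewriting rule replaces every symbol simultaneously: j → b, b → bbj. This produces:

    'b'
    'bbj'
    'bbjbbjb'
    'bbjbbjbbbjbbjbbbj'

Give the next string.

Rewriting the 17 symbols of bbjbbjbbbjbbjbbbj one by one yields bbj bbj b bbj bbj b bbj bbj bbj b bbj bbj b bbj bbj bbj b; concatenated:

bbjbbjbbbjbbjbbbjbbjbbjbbbjbbjbbbjbbjbbjb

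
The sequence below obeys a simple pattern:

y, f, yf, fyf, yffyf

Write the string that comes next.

fyfyffyf

Each term (from the third on) is the two preceding terms concatenated in order: term 3 = y·f = yf.
So term 6 is fyf·yffyf.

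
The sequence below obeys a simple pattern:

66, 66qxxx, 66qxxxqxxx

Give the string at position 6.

Every step adds qxxx to the end: s(k+1) = s(k)·qxxx.
From 66qxxxqxxx, 3 further steps: 66qxxxqxxx → 66qxxxqxxxqxxx → 66qxxxqxxxqxxxqxxx → (answer).

66qxxxqxxxqxxxqxxxqxxx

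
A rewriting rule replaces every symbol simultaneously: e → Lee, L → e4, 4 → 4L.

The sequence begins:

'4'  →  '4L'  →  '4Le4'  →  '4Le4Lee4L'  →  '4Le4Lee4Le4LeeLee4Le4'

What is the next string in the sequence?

Applying the rule to each of the 21 symbols of 4Le4Lee4Le4LeeLee4Le4 gives the pieces 4L e4 Lee 4L e4 Lee Lee 4L e4 Lee 4L e4 Lee Lee e4 Lee Lee 4L e4 Lee 4L, which concatenate to the answer.

4Le4Lee4Le4LeeLee4Le4Lee4Le4LeeLeee4LeeLee4Le4Lee4L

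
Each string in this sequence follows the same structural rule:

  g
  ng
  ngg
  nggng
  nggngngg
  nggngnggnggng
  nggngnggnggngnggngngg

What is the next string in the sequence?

From term 3 onward, concatenate the last term with the second-to-last: ng·g = ngg, ngg·ng = nggng, …
The next term joins nggngnggnggngnggngngg and nggngnggnggng.

nggngnggnggngnggngnggnggngnggnggng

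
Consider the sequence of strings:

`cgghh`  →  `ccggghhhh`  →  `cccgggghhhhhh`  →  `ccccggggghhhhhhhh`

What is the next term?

cccccgggggghhhhhhhhhh

Each string has the form c^{n} g^{n+1} h^{2n} (n = 1, 2, …).
At n = 5 the blocks have lengths 5, 6, 10.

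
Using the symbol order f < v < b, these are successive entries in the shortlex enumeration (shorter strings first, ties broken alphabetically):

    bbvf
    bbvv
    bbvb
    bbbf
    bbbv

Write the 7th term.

fffff

Stepping forward 2 times from bbbv: bbbv → bbbb, then the target.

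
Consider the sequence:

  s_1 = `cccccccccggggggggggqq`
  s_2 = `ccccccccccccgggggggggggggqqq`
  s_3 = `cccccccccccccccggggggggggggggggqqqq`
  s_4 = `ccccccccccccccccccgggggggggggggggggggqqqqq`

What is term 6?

Term n consists of 3n c's, followed by 3n+1 g's, followed by n-1 q's, where the shown terms are n = 3, 4, 5, 6.
At n = 8 the blocks have lengths 24, 25, 7.

ccccccccccccccccccccccccgggggggggggggggggggggggggqqqqqqq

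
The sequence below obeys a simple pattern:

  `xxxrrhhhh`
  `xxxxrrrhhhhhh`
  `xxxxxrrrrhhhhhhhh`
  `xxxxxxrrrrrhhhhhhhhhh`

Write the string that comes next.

Reading off run lengths: x runs 3, 4, 5, 6; r runs 2, 3, 4, 5; h runs 4, 6, 8, 10 — each is linear in n, where the shown terms are n = 2, 3, 4, 5.
For the next term, n = 6, so the run lengths are 7, 6, 12.

xxxxxxxrrrrrrhhhhhhhhhhhh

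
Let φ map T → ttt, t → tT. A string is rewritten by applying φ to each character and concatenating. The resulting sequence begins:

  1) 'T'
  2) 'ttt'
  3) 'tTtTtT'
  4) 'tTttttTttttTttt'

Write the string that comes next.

Applying the rule to each of the 15 symbols of tTttttTttttTttt gives the pieces tT ttt tT tT tT tT ttt tT tT tT tT ttt tT tT tT, which concatenate to the answer.

tTttttTtTtTtTttttTtTtTtTttttTtTtT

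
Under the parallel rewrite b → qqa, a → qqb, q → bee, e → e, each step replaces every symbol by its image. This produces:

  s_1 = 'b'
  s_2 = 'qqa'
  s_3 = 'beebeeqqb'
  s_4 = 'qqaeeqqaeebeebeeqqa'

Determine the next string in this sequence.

Applying the rule to each of the 19 symbols of qqaeeqqaeebeebeeqqa gives the pieces bee bee qqb e e bee bee qqb e e qqa e e qqa e e bee bee qqb, which concatenate to the answer.

beebeeqqbeebeebeeqqbeeqqaeeqqaeebeebeeqqb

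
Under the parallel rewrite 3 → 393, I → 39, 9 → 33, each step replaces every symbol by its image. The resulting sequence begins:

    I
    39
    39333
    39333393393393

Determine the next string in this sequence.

39333393393393393333933933339339333393

φ(39333393393393) expands symbol-by-symbol to 393 33 393 393 393 393 33 393 393 33 393 393 33 393; joining the 14 pieces gives the next term.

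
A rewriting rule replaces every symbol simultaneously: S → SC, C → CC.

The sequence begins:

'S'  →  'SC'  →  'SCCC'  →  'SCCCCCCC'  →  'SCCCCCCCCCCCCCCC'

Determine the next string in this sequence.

φ(SCCCCCCCCCCCCCCC) expands symbol-by-symbol to SC CC CC CC CC CC CC CC CC CC CC CC CC CC CC CC; joining the 16 pieces gives the next term.

SCCCCCCCCCCCCCCCCCCCCCCCCCCCCCCC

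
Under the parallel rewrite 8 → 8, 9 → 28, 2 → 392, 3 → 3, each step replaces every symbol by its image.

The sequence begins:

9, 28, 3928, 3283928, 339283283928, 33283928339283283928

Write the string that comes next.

Applying the rule to each of the 20 symbols of 33283928339283283928 gives the pieces 3 3 392 8 3 28 392 8 3 3 28 392 8 3 392 8 3 28 392 8, which concatenate to the answer.

333928328392833283928339283283928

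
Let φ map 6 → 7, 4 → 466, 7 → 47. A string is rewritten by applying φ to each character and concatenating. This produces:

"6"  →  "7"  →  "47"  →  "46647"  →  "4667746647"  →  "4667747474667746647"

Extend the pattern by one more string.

46677474746647466474667747474667746647

φ(4667747474667746647) expands symbol-by-symbol to 466 7 7 47 47 466 47 466 47 466 7 7 47 47 466 7 7 466 47; joining the 19 pieces gives the next term.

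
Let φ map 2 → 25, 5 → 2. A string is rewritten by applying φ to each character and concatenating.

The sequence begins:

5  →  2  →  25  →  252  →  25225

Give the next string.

Rewriting each symbol of 25225: 2→25, 5→2, 2→25, 2→25, 5→2, which concatenates to 25 2 25 25 2.

25225252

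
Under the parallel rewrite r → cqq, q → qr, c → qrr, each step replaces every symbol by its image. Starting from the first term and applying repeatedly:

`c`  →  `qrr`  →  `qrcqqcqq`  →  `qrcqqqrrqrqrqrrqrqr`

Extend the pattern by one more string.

Applying the rule to each of the 19 symbols of qrcqqqrrqrqrqrrqrqr gives the pieces qr cqq qrr qr qr qr cqq cqq qr cqq qr cqq qr cqq cqq qr cqq qr cqq, which concatenate to the answer.

qrcqqqrrqrqrqrcqqcqqqrcqqqrcqqqrcqqcqqqrcqqqrcqq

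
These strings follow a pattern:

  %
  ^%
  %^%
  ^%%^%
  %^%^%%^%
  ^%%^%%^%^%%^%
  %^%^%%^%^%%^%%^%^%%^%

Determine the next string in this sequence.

^%%^%%^%^%%^%%^%^%%^%^%%^%%^%^%%^%

This is a Fibonacci-style word recurrence s(k) = s(k−2)·s(k−1): e.g. %·^% = %^%.
Continuing: ^%%^%%^%^%%^% · %^%^%%^%^%%^%%^%^%%^% gives term 8.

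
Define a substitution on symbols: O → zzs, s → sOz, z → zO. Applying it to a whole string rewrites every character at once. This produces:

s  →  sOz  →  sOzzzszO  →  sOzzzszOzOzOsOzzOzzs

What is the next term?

φ(sOzzzszOzOzOsOzzOzzs) expands symbol-by-symbol to sOz zzs zO zO zO sOz zO zzs zO zzs zO zzs sOz zzs zO zO zzs zO zO sOz; joining the 20 pieces gives the next term.

sOzzzszOzOzOsOzzOzzszOzzszOzzssOzzzszOzOzzszOzOsOz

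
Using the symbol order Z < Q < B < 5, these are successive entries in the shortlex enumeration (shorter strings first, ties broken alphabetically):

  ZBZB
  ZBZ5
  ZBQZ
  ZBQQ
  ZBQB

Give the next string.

ZBQ5

Find the rightmost character of ZBQB below 5, bump it to the next letter, and reset everything to its right to Z.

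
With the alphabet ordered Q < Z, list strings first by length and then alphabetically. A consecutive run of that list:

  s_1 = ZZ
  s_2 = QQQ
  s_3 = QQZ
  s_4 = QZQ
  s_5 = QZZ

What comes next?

The successor of QZZ increments the rightmost position that isn't already Z and resets every position after it to Q.

ZQQ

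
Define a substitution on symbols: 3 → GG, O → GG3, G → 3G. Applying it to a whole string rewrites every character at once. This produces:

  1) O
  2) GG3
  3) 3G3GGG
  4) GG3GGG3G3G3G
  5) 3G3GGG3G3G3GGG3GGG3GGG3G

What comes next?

GG3GGG3G3G3GGG3GGG3GGG3G3G3GGG3G3G3GGG3G3G3GGG3G

Replace each of the 24 characters of 3G3GGG3G3G3GGG3GGG3GGG3G in place — GG 3G GG 3G 3G 3G GG 3G GG 3G GG 3G 3G 3G GG 3G 3G 3G GG 3G 3G 3G GG 3G — and concatenate.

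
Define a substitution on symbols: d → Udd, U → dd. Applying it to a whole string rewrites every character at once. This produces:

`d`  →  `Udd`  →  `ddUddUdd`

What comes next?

Apply φ to ddUddUdd symbol by symbol: d→Udd, d→Udd, U→dd, d→Udd, d→Udd, U→dd, d→Udd, d→Udd; joined: Udd Udd dd Udd Udd dd Udd Udd.

UddUddddUddUddddUddUdd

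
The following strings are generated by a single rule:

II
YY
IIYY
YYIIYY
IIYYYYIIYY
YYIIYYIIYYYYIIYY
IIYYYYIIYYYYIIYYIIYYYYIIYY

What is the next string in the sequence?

Each term (from the third on) is the two preceding terms concatenated in order: term 3 = II·YY = IIYY.
So term 8 is YYIIYYIIYYYYIIYY·IIYYYYIIYYYYIIYYIIYYYYIIYY.

YYIIYYIIYYYYIIYYIIYYYYIIYYYYIIYYIIYYYYIIYY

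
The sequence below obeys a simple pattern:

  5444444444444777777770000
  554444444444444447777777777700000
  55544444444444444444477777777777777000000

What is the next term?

Each string has the form 5^{n-2} 4^{3n+3} 7^{3n-1} 0^{n+1}, where the shown terms are n = 3, 4, 5.
For the next term, n = 6, so the run lengths are 4, 21, 17, 7.

5555444444444444444444444777777777777777770000000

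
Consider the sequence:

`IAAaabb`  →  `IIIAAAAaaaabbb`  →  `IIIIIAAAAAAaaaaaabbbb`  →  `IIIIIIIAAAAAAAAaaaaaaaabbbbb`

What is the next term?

Reading off run lengths: I runs 1, 3, 5, 7; A runs 2, 4, 6, 8; a runs 2, 4, 6, 8; b runs 2, 3, 4, 5 — each is linear in n (n = 1, 2, …).
For the next term, n = 5, so the run lengths are 9, 10, 10, 6.

IIIIIIIIIAAAAAAAAAAaaaaaaaaaabbbbbb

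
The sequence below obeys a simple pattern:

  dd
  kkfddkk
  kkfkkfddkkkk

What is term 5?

s(k+1) = kkf·s(k)·kk, so each term gains kkf as a prefix and kk as a suffix.
From kkfkkfddkkkk, 2 further steps: kkfkkfddkkkk → kkfkkfkkfddkkkkkk → (answer).

kkfkkfkkfkkfddkkkkkkkk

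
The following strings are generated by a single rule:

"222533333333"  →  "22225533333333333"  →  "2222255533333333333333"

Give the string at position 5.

Each string has the form 2^{n+1} 5^{n-1} 3^{3n+2}, where the shown terms are n = 2, 3, 4.
For term 5, n = 6, so the run lengths are 7, 5, 20.

22222225555533333333333333333333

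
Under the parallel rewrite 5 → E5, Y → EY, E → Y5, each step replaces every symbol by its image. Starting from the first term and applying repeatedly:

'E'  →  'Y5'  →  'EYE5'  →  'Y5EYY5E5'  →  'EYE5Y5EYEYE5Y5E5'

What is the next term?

Y5EYY5E5EYE5Y5EYY5EYY5E5EYE5Y5E5

φ(EYE5Y5EYEYE5Y5E5) expands symbol-by-symbol to Y5 EY Y5 E5 EY E5 Y5 EY Y5 EY Y5 E5 EY E5 Y5 E5; joining the 16 pieces gives the next term.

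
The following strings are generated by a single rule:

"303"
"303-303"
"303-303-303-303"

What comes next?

303-303-303-303-303-303-303-303

s(k+1) = s(k)·-·s(k) — each term doubles the last with '-' between the halves.
So the next term is two copies of 303-303-303-303 with '-' between the halves.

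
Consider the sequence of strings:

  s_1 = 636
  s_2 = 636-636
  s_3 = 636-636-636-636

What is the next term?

s(k+1) = s(k)·-·s(k) — each term doubles the last with '-' between the halves.
Doubling 636-636-636-636 with '-' between the halves:

636-636-636-636-636-636-636-636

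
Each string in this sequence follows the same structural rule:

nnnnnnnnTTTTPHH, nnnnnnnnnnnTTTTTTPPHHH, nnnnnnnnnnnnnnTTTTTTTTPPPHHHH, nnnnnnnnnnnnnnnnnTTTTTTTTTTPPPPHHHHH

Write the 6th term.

The n-th term is 3n+2 n's then 2n T's then n-1 P's then n H's, where the shown terms are n = 2, 3, 4, 5.
At n = 7 the blocks have lengths 23, 14, 6, 7.

nnnnnnnnnnnnnnnnnnnnnnnTTTTTTTTTTTTTTPPPPPPHHHHHHH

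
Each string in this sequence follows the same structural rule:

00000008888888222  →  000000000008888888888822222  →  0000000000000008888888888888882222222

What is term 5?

Term n consists of 4n+3 0's, followed by 4n+3 8's, followed by 2n+1 2's (n = 1, 2, …).
Setting n = 5 gives 23, 23, 11 characters in each block.

000000000000000000000008888888888888888888888822222222222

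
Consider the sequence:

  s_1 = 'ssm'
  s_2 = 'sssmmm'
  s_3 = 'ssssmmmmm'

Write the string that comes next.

sssssmmmmmmm

Term n consists of n+1 s's, followed by 2n-1 m's (n = 1, 2, …).
Setting n = 4 gives 5, 7 characters in each block.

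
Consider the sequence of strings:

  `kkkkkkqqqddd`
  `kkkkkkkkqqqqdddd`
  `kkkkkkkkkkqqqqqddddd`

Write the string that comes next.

kkkkkkkkkkkkqqqqqqdddddd

Term n consists of 2n k's, followed by n q's, followed by n d's, where the shown terms are n = 3, 4, 5.
At n = 6 the blocks have lengths 12, 6, 6.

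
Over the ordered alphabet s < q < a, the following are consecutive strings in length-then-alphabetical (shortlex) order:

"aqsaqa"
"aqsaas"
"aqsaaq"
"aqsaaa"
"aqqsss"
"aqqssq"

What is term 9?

Stepping forward 3 times from aqqssq: aqqssq → aqqssa → aqqsqs, then the target.

aqqsqq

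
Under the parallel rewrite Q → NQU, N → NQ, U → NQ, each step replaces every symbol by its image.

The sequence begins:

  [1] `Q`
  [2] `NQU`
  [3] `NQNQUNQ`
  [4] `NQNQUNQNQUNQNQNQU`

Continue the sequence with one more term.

φ(NQNQUNQNQUNQNQNQU) expands symbol-by-symbol to NQ NQU NQ NQU NQ NQ NQU NQ NQU NQ NQ NQU NQ NQU NQ NQU NQ; joining the 17 pieces gives the next term.

NQNQUNQNQUNQNQNQUNQNQUNQNQNQUNQNQUNQNQUNQ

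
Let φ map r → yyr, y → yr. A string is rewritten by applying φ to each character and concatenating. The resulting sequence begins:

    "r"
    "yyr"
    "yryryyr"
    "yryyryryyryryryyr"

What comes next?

Replace each of the 17 characters of yryyryryyryryryyr in place — yr yyr yr yr yyr yr yyr yr yr yyr yr yyr yr yyr yr yr yyr — and concatenate.

yryyryryryyryryyryryryyryryyryryyryryryyr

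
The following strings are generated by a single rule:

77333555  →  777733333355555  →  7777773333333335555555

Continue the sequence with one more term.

77777777333333333333555555555

Term n consists of 2n 7's, followed by 3n 3's, followed by 2n+1 5's (n = 1, 2, …).
At n = 4 the blocks have lengths 8, 12, 9.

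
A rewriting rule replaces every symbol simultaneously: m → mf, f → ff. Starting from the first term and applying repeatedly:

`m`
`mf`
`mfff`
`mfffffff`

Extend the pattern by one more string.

mfffffffffffffff

Apply φ to mfffffff symbol by symbol: m→mf, f→ff, f→ff, f→ff, f→ff, f→ff, f→ff, f→ff; joined: mf ff ff ff ff ff ff ff.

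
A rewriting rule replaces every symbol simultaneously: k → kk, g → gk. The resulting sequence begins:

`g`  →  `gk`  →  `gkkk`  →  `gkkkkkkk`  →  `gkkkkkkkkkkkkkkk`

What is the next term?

Replace each of the 16 characters of gkkkkkkkkkkkkkkk in place — gk kk kk kk kk kk kk kk kk kk kk kk kk kk kk kk — and concatenate.

gkkkkkkkkkkkkkkkkkkkkkkkkkkkkkkk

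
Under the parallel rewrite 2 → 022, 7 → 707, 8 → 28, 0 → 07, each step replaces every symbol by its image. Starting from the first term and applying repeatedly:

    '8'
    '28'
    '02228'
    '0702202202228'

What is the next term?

0770707022022070220220702202202228

φ(0702202202228) expands symbol-by-symbol to 07 707 07 022 022 07 022 022 07 022 022 022 28; joining the 13 pieces gives the next term.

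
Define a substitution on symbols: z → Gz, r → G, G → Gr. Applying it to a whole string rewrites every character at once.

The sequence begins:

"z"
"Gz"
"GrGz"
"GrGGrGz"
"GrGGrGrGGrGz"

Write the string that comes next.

Apply φ to GrGGrGrGGrGz symbol by symbol: G→Gr, r→G, G→Gr, G→Gr, r→G, G→Gr, r→G, G→Gr, G→Gr, r→G, G→Gr, z→Gz; joined: Gr G Gr Gr G Gr G Gr Gr G Gr Gz.

GrGGrGrGGrGGrGrGGrGz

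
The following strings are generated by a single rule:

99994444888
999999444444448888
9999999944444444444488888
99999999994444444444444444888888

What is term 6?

9999999999999944444444444444444444444488888888

Reading off run lengths: 9 runs 4, 6, 8, 10; 4 runs 4, 8, 12, 16; 8 runs 3, 4, 5, 6 — each is linear in n (n = 1, 2, …).
Setting n = 6 gives 14, 24, 8 characters in each block.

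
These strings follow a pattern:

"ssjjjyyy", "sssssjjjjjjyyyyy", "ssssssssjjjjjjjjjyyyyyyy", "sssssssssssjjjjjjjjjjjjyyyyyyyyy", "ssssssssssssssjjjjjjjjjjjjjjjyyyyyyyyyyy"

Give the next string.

sssssssssssssssssjjjjjjjjjjjjjjjjjjyyyyyyyyyyyyy

Each string has the form s^{3n-1} j^{3n} y^{2n+1} (n = 1, 2, …).
At n = 6 the blocks have lengths 17, 18, 13.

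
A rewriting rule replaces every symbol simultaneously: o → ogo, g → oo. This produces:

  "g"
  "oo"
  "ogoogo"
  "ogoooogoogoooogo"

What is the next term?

ogoooogoogoogoogoooogoogoooogoogoogoogoooogo

Applying the rule to each of the 16 symbols of ogoooogoogoooogo gives the pieces ogo oo ogo ogo ogo ogo oo ogo ogo oo ogo ogo ogo ogo oo ogo, which concatenate to the answer.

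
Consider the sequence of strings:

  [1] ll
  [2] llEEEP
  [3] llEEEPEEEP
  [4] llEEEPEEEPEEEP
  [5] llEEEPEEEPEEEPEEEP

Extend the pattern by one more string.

llEEEPEEEPEEEPEEEPEEEP

Each term is the previous one with EEEP appended.
One more step from llEEEPEEEPEEEPEEEP gives the answer.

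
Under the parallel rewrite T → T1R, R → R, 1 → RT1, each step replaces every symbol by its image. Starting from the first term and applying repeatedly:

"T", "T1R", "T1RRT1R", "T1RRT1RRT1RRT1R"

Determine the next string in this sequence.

φ(T1RRT1RRT1RRT1R) expands symbol-by-symbol to T1R RT1 R R T1R RT1 R R T1R RT1 R R T1R RT1 R; joining the 15 pieces gives the next term.

T1RRT1RRT1RRT1RRT1RRT1RRT1RRT1R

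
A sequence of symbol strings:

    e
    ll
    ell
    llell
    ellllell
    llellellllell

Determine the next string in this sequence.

ellllellllellellllell

Each term (from the third on) is the two preceding terms concatenated in order: term 3 = e·ll = ell.
The next term joins ellllell and llellellllell.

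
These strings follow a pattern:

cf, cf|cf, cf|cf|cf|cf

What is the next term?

cf|cf|cf|cf|cf|cf|cf|cf

s(k+1) = s(k)·|·s(k) — each term doubles the last with '|' between the halves.
So the next term is two copies of cf|cf|cf|cf with '|' between the halves.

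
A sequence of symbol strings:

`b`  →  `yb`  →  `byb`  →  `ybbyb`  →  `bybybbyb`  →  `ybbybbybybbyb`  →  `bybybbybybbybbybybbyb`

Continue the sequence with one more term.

This is a Fibonacci-style word recurrence s(k) = s(k−2)·s(k−1): e.g. b·yb = byb.
The next term joins ybbybbybybbyb and bybybbybybbybbybybbyb.

ybbybbybybbybbybybbybybbybbybybbyb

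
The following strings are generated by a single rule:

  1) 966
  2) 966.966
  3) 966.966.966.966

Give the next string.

Each string is two copies of the previous one joined by '.'.
Doubling 966.966.966.966 with '.' between the halves:

966.966.966.966.966.966.966.966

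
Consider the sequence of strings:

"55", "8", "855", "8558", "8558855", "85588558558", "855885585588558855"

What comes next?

85588558558855885585588558558

This is a Fibonacci-style word recurrence s(k) = s(k−1)·s(k−2): e.g. 8·55 = 855.
Continuing: 855885585588558855 · 85588558558 gives term 8.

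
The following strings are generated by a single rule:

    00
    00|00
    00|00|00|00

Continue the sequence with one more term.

Each string is two copies of the previous one joined by '|'.
One more doubling of 00|00|00|00 gives the answer.

00|00|00|00|00|00|00|00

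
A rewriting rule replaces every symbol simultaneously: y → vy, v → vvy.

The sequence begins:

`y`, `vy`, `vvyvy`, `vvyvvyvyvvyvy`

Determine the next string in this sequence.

Applying the rule to each of the 13 symbols of vvyvvyvyvvyvy gives the pieces vvy vvy vy vvy vvy vy vvy vy vvy vvy vy vvy vy, which concatenate to the answer.

vvyvvyvyvvyvvyvyvvyvyvvyvvyvyvvyvy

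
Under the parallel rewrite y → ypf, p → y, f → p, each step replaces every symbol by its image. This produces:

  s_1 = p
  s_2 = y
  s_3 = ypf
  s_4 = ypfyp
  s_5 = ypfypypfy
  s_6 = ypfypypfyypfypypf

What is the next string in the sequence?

ypfypypfyypfypypfypfypypfyypfyp

φ(ypfypypfyypfypypf) expands symbol-by-symbol to ypf y p ypf y ypf y p ypf ypf y p ypf y ypf y p; joining the 17 pieces gives the next term.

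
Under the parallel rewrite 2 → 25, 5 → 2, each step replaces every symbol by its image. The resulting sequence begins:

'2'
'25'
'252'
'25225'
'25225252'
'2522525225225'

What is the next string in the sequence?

Replace each of the 13 characters of 2522525225225 in place — 25 2 25 25 2 25 2 25 25 2 25 25 2 — and concatenate.

252252522522525225252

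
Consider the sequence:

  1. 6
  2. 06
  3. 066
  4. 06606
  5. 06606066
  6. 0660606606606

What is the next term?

066060660660606606066

Each term (from the third on) is the previous term followed by the one before it: term 3 = 06·6 = 066.
The next term joins 0660606606606 and 06606066.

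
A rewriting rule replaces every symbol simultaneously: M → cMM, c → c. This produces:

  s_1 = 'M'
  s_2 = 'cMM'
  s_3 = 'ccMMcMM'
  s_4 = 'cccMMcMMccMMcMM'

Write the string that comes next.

ccccMMcMMccMMcMMcccMMcMMccMMcMM

φ(cccMMcMMccMMcMM) expands symbol-by-symbol to c c c cMM cMM c cMM cMM c c cMM cMM c cMM cMM; joining the 15 pieces gives the next term.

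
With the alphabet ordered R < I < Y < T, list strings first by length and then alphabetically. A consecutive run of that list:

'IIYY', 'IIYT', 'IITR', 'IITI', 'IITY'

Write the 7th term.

IYRR

Stepping forward 2 times from IITY: IITY → IITT, then the target.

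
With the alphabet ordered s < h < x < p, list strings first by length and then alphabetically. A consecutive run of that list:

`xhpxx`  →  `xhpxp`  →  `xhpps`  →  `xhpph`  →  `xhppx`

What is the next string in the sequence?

xhppp

Treat xhppx as a base-4 numeral over the given alphabet and add one, carrying through any trailing p's.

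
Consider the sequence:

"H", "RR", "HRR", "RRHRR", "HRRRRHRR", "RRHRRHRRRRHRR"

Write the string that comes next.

This is a Fibonacci-style word recurrence s(k) = s(k−2)·s(k−1): e.g. H·RR = HRR.
The next term joins HRRRRHRR and RRHRRHRRRRHRR.

HRRRRHRRRRHRRHRRRRHRR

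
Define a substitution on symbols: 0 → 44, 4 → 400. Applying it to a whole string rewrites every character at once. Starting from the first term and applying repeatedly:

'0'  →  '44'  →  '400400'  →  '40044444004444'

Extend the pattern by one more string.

40044444004004004004004444400400400400

Applying the rule to each of the 14 symbols of 40044444004444 gives the pieces 400 44 44 400 400 400 400 400 44 44 400 400 400 400, which concatenate to the answer.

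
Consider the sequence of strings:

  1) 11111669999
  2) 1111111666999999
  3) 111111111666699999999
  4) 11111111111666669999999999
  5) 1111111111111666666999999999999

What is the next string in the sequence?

The n-th term is 2n+1 1's then n 6's then 2n 9's, where the shown terms are n = 2, 3, 4, 5, 6.
For the next term, n = 7, so the run lengths are 15, 7, 14.

111111111111111666666699999999999999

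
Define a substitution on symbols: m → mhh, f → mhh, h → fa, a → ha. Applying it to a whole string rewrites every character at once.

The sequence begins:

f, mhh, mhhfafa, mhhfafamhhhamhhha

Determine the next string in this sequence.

Applying the rule to each of the 17 symbols of mhhfafamhhhamhhha gives the pieces mhh fa fa mhh ha mhh ha mhh fa fa fa ha mhh fa fa fa ha, which concatenate to the answer.

mhhfafamhhhamhhhamhhfafafahamhhfafafaha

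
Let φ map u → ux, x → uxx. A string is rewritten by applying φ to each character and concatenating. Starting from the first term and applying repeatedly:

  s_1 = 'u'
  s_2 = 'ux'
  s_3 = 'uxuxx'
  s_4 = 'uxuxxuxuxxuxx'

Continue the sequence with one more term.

Replace each of the 13 characters of uxuxxuxuxxuxx in place — ux uxx ux uxx uxx ux uxx ux uxx uxx ux uxx uxx — and concatenate.

uxuxxuxuxxuxxuxuxxuxuxxuxxuxuxxuxx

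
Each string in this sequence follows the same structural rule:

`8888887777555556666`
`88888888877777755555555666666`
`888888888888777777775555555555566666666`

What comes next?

8888888888888887777777777555555555555556666666666

The n-th term is 3n 8's then 2n 7's then 3n-1 5's then 2n 6's, where the shown terms are n = 2, 3, 4.
For the next term, n = 5, so the run lengths are 15, 10, 14, 10.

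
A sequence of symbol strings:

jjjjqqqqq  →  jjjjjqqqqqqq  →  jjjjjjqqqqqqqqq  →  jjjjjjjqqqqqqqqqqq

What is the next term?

Reading off run lengths: j runs 4, 5, 6, 7; q runs 5, 7, 9, 11 — each is linear in n, where the shown terms are n = 3, 4, 5, 6.
Setting n = 7 gives 8, 13 characters in each block.

jjjjjjjjqqqqqqqqqqqqq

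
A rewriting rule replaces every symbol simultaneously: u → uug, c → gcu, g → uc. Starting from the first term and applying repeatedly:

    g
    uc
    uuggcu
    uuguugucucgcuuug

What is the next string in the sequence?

Rewriting the 16 symbols of uuguugucucgcuuug one by one yields uug uug uc uug uug uc uug gcu uug gcu uc gcu uug uug uug uc; concatenated:

uuguugucuuguugucuuggcuuuggcuucgcuuuguuguuguc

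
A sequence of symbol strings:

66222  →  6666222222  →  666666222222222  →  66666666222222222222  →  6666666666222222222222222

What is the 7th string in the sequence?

The n-th term is 2n 6's then 3n 2's (n = 1, 2, …).
At n = 7 the blocks have lengths 14, 21.

66666666666666222222222222222222222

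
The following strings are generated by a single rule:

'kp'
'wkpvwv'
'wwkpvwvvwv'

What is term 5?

s(k+1) = w·s(k)·vwv, so each term gains w as a prefix and vwv as a suffix.
From wwkpvwvvwv, 2 further steps: wwkpvwvvwv → wwwkpvwvvwvvwv → (answer).

wwwwkpvwvvwvvwvvwv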